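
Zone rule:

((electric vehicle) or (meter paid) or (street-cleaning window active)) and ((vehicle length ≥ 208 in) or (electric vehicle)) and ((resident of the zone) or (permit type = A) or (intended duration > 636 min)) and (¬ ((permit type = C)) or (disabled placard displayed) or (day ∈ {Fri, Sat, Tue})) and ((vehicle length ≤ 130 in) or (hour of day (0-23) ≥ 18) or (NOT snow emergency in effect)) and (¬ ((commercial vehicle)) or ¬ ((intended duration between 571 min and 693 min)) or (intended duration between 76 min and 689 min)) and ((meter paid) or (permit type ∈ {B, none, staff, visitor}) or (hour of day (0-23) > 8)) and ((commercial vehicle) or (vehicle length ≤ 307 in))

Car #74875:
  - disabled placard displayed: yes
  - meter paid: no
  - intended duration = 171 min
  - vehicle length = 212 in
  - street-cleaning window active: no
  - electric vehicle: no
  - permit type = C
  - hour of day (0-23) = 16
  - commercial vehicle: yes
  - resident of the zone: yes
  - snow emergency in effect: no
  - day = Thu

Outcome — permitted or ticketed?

Ticketed

Atomic conditions:
  electric vehicle: no → false
  meter paid: no → false
  street-cleaning window active: no → false
  vehicle length ≥ 208 in: 212 ≥ 208 is true
  resident of the zone: yes → true
  permit type = A: C == A is false
  intended duration > 636 min: 171 > 636 is false
  permit type = C: C == C is true
  disabled placard displayed: yes → true
  day ∈ {Fri, Sat, Tue}: Thu is not in the set → false
  vehicle length ≤ 130 in: 212 ≤ 130 is false
  hour of day (0-23) ≥ 18: 16 ≥ 18 is false
  NOT snow emergency in effect: no → true
  commercial vehicle: yes → true
  intended duration between 571 min and 693 min: 171 in [571, 693] is false
  intended duration between 76 min and 689 min: 171 in [76, 689] is true
  permit type ∈ {B, none, staff, visitor}: C is not in the set → false
  hour of day (0-23) > 8: 16 > 8 is true
  vehicle length ≤ 307 in: 212 ≤ 307 is true
Combine:
[1] false OR false OR false = false
[2] true OR false = true
[3] true OR false OR false = true
[4.1] NOT true = false
[4] false OR true OR false = true
[5] false OR false OR true = true
[6.1] NOT true = false
[6.2] NOT false = true
[6] false OR true OR true = true
[7] false OR false OR true = true
[8] true OR true = true
[root] false AND true AND true AND true AND true AND true AND true AND true = false
Overall: false → ticketed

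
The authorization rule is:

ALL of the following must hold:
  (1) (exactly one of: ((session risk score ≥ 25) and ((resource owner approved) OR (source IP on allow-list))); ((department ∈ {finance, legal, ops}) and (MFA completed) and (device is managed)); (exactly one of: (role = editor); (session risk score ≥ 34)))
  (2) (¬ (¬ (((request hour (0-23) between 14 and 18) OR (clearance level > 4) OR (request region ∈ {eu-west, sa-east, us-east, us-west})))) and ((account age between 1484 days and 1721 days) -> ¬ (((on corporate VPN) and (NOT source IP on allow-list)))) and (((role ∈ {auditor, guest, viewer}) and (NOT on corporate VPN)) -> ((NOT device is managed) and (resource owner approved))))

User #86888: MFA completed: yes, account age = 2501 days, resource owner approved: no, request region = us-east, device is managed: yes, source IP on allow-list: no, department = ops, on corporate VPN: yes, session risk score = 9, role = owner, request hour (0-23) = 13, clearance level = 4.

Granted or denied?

Granted

Atomic conditions:
  session risk score ≥ 25: 9 ≥ 25 is false
  resource owner approved: no → false
  source IP on allow-list: no → false
  department ∈ {finance, legal, ops}: ops is in the set → true
  MFA completed: yes → true
  device is managed: yes → true
  role = editor: owner == editor is false
  session risk score ≥ 34: 9 ≥ 34 is false
  request hour (0-23) between 14 and 18: 13 in [14, 18] is false
  clearance level > 4: 4 > 4 is false
  request region ∈ {eu-west, sa-east, us-east, us-west}: us-east is in the set → true
  account age between 1484 days and 1721 days: 2501 in [1484, 1721] is false
  on corporate VPN: yes → true
  NOT source IP on allow-list: no → true
  role ∈ {auditor, guest, viewer}: owner is not in the set → false
  NOT on corporate VPN: yes → false
  NOT device is managed: yes → false
Combine:
[1.1.2] false OR false = false
[1.1] false AND false = false
[1.2] true AND true AND true = true
[1.3] exactly-one(false, false) = false
[1] exactly-one(false, true, false) = true
[2.1.1.1] false OR false OR true = true
[2.1.1] NOT true = false
[2.1] NOT false = true
[2.2.2.1] true AND true = true
[2.2.2] NOT true = false
[2.2] false → false (antecedent false ⇒ implication holds) = true
[2.3.1] false AND false = false
[2.3.2] false AND false = false
[2.3] false → false (antecedent false ⇒ implication holds) = true
[2] true AND true AND true = true
[root] true AND true = true
Overall: true → granted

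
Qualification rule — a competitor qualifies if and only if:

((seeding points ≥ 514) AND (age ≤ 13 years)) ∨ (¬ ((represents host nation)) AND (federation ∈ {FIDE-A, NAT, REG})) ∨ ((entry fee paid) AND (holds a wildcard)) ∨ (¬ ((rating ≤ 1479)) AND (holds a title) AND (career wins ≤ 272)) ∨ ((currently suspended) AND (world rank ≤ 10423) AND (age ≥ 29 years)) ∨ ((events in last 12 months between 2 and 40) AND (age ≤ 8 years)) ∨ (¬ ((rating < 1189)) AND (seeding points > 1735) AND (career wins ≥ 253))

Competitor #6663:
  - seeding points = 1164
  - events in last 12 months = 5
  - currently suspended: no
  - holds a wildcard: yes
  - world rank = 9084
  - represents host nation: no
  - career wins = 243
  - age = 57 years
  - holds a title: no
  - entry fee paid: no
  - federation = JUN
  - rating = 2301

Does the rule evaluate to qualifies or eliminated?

Eliminated

Atomic conditions:
  seeding points ≥ 514: 1164 ≥ 514 is true
  age ≤ 13 years: 57 ≤ 13 is false
  represents host nation: no → false
  federation ∈ {FIDE-A, NAT, REG}: JUN is not in the set → false
  entry fee paid: no → false
  holds a wildcard: yes → true
  rating ≤ 1479: 2301 ≤ 1479 is false
  holds a title: no → false
  career wins ≤ 272: 243 ≤ 272 is true
  currently suspended: no → false
  world rank ≤ 10423: 9084 ≤ 10423 is true
  age ≥ 29 years: 57 ≥ 29 is true
  events in last 12 months between 2 and 40: 5 in [2, 40] is true
  age ≤ 8 years: 57 ≤ 8 is false
  rating < 1189: 2301 < 1189 is false
  seeding points > 1735: 1164 > 1735 is false
  career wins ≥ 253: 243 ≥ 253 is false
Combine:
[1] true AND false = false
[2.1] NOT false = true
[2] true AND false = false
[3] false AND true = false
[4.1] NOT false = true
[4] true AND false AND true = false
[5] false AND true AND true = false
[6] true AND false = false
[7.1] NOT false = true
[7] true AND false AND false = false
[root] false OR false OR false OR false OR false OR false OR false = false
Overall: false → eliminated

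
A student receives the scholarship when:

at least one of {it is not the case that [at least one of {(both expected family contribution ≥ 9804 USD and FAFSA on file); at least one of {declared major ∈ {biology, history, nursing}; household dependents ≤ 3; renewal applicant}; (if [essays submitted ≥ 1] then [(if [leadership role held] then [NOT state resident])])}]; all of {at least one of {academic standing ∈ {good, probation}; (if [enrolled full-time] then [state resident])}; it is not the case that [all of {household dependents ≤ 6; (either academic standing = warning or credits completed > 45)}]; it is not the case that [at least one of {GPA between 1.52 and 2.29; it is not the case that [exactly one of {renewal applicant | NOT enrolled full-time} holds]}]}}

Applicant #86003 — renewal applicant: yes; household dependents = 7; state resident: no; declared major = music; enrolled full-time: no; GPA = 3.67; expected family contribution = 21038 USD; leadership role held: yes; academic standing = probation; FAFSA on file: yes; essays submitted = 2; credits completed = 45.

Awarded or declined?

Atomic conditions:
  expected family contribution ≥ 9804 USD: 21038 ≥ 9804 is true
  FAFSA on file: yes → true
  declared major ∈ {biology, history, nursing}: music is not in the set → false
  household dependents ≤ 3: 7 ≤ 3 is false
  renewal applicant: yes → true
  essays submitted ≥ 1: 2 ≥ 1 is true
  leadership role held: yes → true
  NOT state resident: no → true
  academic standing ∈ {good, probation}: probation is in the set → true
  enrolled full-time: no → false
  state resident: no → false
  household dependents ≤ 6: 7 ≤ 6 is false
  academic standing = warning: probation == warning is false
  credits completed > 45: 45 > 45 is false
  GPA between 1.52 and 2.29: 3.67 in [1.52, 2.29] is false
  NOT enrolled full-time: no → true
Combine:
[1.1.1] true AND true = true
[1.1.2] false OR false OR true = true
[1.1.3.2] true → true = true
[1.1.3] true → true = true
[1.1] true OR true OR true = true
[1] NOT true = false
[2.1.2] false → false (antecedent false ⇒ implication holds) = true
[2.1] true OR true = true
[2.2.1.2] false OR false = false
[2.2.1] false AND false = false
[2.2] NOT false = true
[2.3.1.2.1] exactly-one(true, true) = false
[2.3.1.2] NOT false = true
[2.3.1] false OR true = true
[2.3] NOT true = false
[2] true AND true AND false = false
[root] false OR false = false
Overall: false → declined

Declined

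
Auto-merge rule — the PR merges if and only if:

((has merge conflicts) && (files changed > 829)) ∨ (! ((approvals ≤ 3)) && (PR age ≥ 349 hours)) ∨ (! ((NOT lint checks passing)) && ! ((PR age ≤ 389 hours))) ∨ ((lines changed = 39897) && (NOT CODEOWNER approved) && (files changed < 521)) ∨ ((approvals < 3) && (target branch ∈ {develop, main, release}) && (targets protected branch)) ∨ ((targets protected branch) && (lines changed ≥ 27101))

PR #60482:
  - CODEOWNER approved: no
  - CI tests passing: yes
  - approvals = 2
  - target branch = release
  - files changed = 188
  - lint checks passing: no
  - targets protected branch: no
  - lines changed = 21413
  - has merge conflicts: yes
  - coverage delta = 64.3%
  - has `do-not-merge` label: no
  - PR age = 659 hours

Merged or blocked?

Blocked

Atomic conditions:
  has merge conflicts: yes → true
  files changed > 829: 188 > 829 is false
  approvals ≤ 3: 2 ≤ 3 is true
  PR age ≥ 349 hours: 659 ≥ 349 is true
  NOT lint checks passing: no → true
  PR age ≤ 389 hours: 659 ≤ 389 is false
  lines changed = 39897: 21413 == 39897 is false
  NOT CODEOWNER approved: no → true
  files changed < 521: 188 < 521 is true
  approvals < 3: 2 < 3 is true
  target branch ∈ {develop, main, release}: release is in the set → true
  targets protected branch: no → false
  lines changed ≥ 27101: 21413 ≥ 27101 is false
Combine:
[1] true AND false = false
[2.1] NOT true = false
[2] false AND true = false
[3.1] NOT true = false
[3.2] NOT false = true
[3] false AND true = false
[4] false AND true AND true = false
[5] true AND true AND false = false
[6] false AND false = false
[root] false OR false OR false OR false OR false OR false = false
Overall: false → blocked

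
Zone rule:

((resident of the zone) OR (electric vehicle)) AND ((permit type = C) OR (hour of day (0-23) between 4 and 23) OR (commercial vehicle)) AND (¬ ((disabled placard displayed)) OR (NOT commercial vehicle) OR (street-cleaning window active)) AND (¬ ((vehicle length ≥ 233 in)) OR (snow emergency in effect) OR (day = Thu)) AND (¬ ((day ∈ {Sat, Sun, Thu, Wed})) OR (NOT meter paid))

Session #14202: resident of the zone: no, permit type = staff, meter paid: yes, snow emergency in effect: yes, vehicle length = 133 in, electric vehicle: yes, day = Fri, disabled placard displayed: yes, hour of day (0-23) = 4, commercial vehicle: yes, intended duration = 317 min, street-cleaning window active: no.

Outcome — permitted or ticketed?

Atomic conditions:
  resident of the zone: no → false
  electric vehicle: yes → true
  permit type = C: staff == C is false
  hour of day (0-23) between 4 and 23: 4 in [4, 23] is true
  commercial vehicle: yes → true
  disabled placard displayed: yes → true
  NOT commercial vehicle: yes → false
  street-cleaning window active: no → false
  vehicle length ≥ 233 in: 133 ≥ 233 is false
  snow emergency in effect: yes → true
  day = Thu: Fri == Thu is false
  day ∈ {Sat, Sun, Thu, Wed}: Fri is not in the set → false
  NOT meter paid: yes → false
Combine:
[1] false OR true = true
[2] false OR true OR true = true
[3.1] NOT true = false
[3] false OR false OR false = false
[4.1] NOT false = true
[4] true OR true OR false = true
[5.1] NOT false = true
[5] true OR false = true
[root] true AND true AND false AND true AND true = false
Overall: false → ticketed

Ticketed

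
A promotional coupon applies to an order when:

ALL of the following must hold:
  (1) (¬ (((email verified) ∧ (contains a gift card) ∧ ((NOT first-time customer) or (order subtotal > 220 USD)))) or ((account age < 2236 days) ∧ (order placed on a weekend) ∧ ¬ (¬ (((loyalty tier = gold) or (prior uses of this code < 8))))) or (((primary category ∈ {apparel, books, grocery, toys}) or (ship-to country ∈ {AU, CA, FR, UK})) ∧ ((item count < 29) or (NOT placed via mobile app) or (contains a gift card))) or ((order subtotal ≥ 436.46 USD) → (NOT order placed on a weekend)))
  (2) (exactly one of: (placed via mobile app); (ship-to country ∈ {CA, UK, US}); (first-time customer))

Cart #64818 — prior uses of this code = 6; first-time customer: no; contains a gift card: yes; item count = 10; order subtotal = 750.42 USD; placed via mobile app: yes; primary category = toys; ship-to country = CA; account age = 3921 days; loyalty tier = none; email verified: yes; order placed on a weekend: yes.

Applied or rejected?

Atomic conditions:
  email verified: yes → true
  contains a gift card: yes → true
  NOT first-time customer: no → true
  order subtotal > 220 USD: 750.42 > 220 is true
  account age < 2236 days: 3921 < 2236 is false
  order placed on a weekend: yes → true
  loyalty tier = gold: none == gold is false
  prior uses of this code < 8: 6 < 8 is true
  primary category ∈ {apparel, books, grocery, toys}: toys is in the set → true
  ship-to country ∈ {AU, CA, FR, UK}: CA is in the set → true
  item count < 29: 10 < 29 is true
  NOT placed via mobile app: yes → false
  order subtotal ≥ 436.46 USD: 750.42 ≥ 436.46 is true
  NOT order placed on a weekend: yes → false
  placed via mobile app: yes → true
  ship-to country ∈ {CA, UK, US}: CA is in the set → true
  first-time customer: no → false
Combine:
[1.1.1.3] true OR true = true
[1.1.1] true AND true AND true = true
[1.1] NOT true = false
[1.2.3.1.1] false OR true = true
[1.2.3.1] NOT true = false
[1.2.3] NOT false = true
[1.2] false AND true AND true = false
[1.3.1] true OR true = true
[1.3.2] true OR false OR true = true
[1.3] true AND true = true
[1.4] true → false = false
[1] false OR false OR true OR false = true
[2] exactly-one(true, true, false) = false
[root] true AND false = false
Overall: false → rejected

Rejected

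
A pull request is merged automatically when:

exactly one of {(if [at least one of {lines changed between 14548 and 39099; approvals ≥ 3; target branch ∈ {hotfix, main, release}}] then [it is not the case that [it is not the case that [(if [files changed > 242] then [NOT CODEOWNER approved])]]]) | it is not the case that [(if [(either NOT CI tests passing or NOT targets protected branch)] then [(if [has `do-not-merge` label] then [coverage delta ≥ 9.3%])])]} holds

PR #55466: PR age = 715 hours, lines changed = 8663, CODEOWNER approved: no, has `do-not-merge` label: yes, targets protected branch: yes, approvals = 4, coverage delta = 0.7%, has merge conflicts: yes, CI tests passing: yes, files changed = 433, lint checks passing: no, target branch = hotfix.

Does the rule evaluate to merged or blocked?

Atomic conditions:
  lines changed between 14548 and 39099: 8663 in [14548, 39099] is false
  approvals ≥ 3: 4 ≥ 3 is true
  target branch ∈ {hotfix, main, release}: hotfix is in the set → true
  files changed > 242: 433 > 242 is true
  NOT CODEOWNER approved: no → true
  NOT CI tests passing: yes → false
  NOT targets protected branch: yes → false
  has `do-not-merge` label: yes → true
  coverage delta ≥ 9.3%: 0.7 ≥ 9.3 is false
Combine:
[1.1] false OR true OR true = true
[1.2.1.1] true → true = true
[1.2.1] NOT true = false
[1.2] NOT false = true
[1] true → true = true
[2.1.1] false OR false = false
[2.1.2] true → false = false
[2.1] false → false (antecedent false ⇒ implication holds) = true
[2] NOT true = false
[root] exactly-one(true, false) = true
Overall: true → merged

Merged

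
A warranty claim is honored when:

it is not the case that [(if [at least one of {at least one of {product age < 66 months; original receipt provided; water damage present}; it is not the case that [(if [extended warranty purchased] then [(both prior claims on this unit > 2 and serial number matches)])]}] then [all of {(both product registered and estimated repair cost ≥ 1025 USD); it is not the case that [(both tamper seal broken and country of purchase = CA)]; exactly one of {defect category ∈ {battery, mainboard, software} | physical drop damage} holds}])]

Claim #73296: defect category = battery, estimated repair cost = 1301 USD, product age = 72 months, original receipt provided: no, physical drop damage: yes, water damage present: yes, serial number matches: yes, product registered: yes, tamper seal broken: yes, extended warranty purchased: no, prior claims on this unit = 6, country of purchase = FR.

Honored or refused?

Atomic conditions:
  product age < 66 months: 72 < 66 is false
  original receipt provided: no → false
  water damage present: yes → true
  extended warranty purchased: no → false
  prior claims on this unit > 2: 6 > 2 is true
  serial number matches: yes → true
  product registered: yes → true
  estimated repair cost ≥ 1025 USD: 1301 ≥ 1025 is true
  tamper seal broken: yes → true
  country of purchase = CA: FR == CA is false
  defect category ∈ {battery, mainboard, software}: battery is in the set → true
  physical drop damage: yes → true
Combine:
[1.1.1] false OR false OR true = true
[1.1.2.1.2] true AND true = true
[1.1.2.1] false → true (antecedent false ⇒ implication holds) = true
[1.1.2] NOT true = false
[1.1] true OR false = true
[1.2.1] true AND true = true
[1.2.2.1] true AND false = false
[1.2.2] NOT false = true
[1.2.3] exactly-one(true, true) = false
[1.2] true AND true AND false = false
[1] true → false = false
[root] NOT false = true
Overall: true → honored

Honored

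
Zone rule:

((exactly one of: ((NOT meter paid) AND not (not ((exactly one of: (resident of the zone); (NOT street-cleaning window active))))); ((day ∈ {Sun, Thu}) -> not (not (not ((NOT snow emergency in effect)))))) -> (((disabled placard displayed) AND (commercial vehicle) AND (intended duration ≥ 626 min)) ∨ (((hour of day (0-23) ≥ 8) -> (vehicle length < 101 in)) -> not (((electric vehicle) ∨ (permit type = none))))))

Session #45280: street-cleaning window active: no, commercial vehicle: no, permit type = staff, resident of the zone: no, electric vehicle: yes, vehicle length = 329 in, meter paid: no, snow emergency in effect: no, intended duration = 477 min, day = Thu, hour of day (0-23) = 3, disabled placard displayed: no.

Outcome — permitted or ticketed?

Ticketed

Atomic conditions:
  NOT meter paid: no → true
  resident of the zone: no → false
  NOT street-cleaning window active: no → true
  day ∈ {Sun, Thu}: Thu is in the set → true
  NOT snow emergency in effect: no → true
  disabled placard displayed: no → false
  commercial vehicle: no → false
  intended duration ≥ 626 min: 477 ≥ 626 is false
  hour of day (0-23) ≥ 8: 3 ≥ 8 is false
  vehicle length < 101 in: 329 < 101 is false
  electric vehicle: yes → true
  permit type = none: staff == none is false
Combine:
[1.1.2.1.1] exactly-one(false, true) = true
[1.1.2.1] NOT true = false
[1.1.2] NOT false = true
[1.1] true AND true = true
[1.2.2.1.1] NOT true = false
[1.2.2.1] NOT false = true
[1.2.2] NOT true = false
[1.2] true → false = false
[1] exactly-one(true, false) = true
[2.1] false AND false AND false = false
[2.2.1] false → false (antecedent false ⇒ implication holds) = true
[2.2.2.1] true OR false = true
[2.2.2] NOT true = false
[2.2] true → false = false
[2] false OR false = false
[root] true → false = false
Overall: false → ticketed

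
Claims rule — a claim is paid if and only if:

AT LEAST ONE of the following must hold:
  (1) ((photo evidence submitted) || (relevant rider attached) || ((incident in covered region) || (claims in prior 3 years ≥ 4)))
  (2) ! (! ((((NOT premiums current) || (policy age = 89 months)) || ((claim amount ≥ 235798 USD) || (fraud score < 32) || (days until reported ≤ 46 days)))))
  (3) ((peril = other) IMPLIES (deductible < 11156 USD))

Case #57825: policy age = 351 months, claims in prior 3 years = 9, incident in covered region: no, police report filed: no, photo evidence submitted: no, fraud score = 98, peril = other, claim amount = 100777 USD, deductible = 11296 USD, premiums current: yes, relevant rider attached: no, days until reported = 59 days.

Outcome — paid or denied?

Paid

Atomic conditions:
  photo evidence submitted: no → false
  relevant rider attached: no → false
  incident in covered region: no → false
  claims in prior 3 years ≥ 4: 9 ≥ 4 is true
  NOT premiums current: yes → false
  policy age = 89 months: 351 == 89 is false
  claim amount ≥ 235798 USD: 100777 ≥ 235798 is false
  fraud score < 32: 98 < 32 is false
  days until reported ≤ 46 days: 59 ≤ 46 is false
  peril = other: other == other is true
  deductible < 11156 USD: 11296 < 11156 is false
Combine:
[1.3] false OR true = true
[1] false OR false OR true = true
[2.1.1.1] false OR false = false
[2.1.1.2] false OR false OR false = false
[2.1.1] false OR false = false
[2.1] NOT false = true
[2] NOT true = false
[3] true → false = false
[root] true OR false OR false = true
Overall: true → paid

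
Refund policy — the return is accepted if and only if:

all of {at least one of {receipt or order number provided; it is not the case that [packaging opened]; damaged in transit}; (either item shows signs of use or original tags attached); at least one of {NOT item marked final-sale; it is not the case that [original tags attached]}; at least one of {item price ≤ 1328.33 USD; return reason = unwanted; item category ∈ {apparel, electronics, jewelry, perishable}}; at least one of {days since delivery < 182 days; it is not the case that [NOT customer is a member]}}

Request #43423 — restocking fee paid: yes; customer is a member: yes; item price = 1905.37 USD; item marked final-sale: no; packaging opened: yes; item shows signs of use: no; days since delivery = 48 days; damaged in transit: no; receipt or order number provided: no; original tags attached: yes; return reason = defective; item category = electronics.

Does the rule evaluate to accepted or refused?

Refused

Atomic conditions:
  receipt or order number provided: no → false
  packaging opened: yes → true
  damaged in transit: no → false
  item shows signs of use: no → false
  original tags attached: yes → true
  NOT item marked final-sale: no → true
  item price ≤ 1328.33 USD: 1905.37 ≤ 1328.33 is false
  return reason = unwanted: defective == unwanted is false
  item category ∈ {apparel, electronics, jewelry, perishable}: electronics is in the set → true
  days since delivery < 182 days: 48 < 182 is true
  NOT customer is a member: yes → false
Combine:
[1.2] NOT true = false
[1] false OR false OR false = false
[2] false OR true = true
[3.2] NOT true = false
[3] true OR false = true
[4] false OR false OR true = true
[5.2] NOT false = true
[5] true OR true = true
[root] false AND true AND true AND true AND true = false
Overall: false → refused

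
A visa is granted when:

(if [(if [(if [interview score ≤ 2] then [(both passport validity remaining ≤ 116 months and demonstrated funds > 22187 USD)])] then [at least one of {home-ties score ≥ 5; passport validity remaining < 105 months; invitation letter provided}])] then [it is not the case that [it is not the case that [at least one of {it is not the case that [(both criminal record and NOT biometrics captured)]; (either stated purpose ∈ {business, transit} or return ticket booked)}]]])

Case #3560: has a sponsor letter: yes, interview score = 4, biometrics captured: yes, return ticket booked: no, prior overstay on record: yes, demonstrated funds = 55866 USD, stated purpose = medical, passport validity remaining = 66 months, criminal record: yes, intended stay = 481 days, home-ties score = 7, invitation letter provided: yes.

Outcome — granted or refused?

Granted

Atomic conditions:
  interview score ≤ 2: 4 ≤ 2 is false
  passport validity remaining ≤ 116 months: 66 ≤ 116 is true
  demonstrated funds > 22187 USD: 55866 > 22187 is true
  home-ties score ≥ 5: 7 ≥ 5 is true
  passport validity remaining < 105 months: 66 < 105 is true
  invitation letter provided: yes → true
  criminal record: yes → true
  NOT biometrics captured: yes → false
  stated purpose ∈ {business, transit}: medical is not in the set → false
  return ticket booked: no → false
Combine:
[1.1.2] true AND true = true
[1.1] false → true (antecedent false ⇒ implication holds) = true
[1.2] true OR true OR true = true
[1] true → true = true
[2.1.1.1.1] true AND false = false
[2.1.1.1] NOT false = true
[2.1.1.2] false OR false = false
[2.1.1] true OR false = true
[2.1] NOT true = false
[2] NOT false = true
[root] true → true = true
Overall: true → granted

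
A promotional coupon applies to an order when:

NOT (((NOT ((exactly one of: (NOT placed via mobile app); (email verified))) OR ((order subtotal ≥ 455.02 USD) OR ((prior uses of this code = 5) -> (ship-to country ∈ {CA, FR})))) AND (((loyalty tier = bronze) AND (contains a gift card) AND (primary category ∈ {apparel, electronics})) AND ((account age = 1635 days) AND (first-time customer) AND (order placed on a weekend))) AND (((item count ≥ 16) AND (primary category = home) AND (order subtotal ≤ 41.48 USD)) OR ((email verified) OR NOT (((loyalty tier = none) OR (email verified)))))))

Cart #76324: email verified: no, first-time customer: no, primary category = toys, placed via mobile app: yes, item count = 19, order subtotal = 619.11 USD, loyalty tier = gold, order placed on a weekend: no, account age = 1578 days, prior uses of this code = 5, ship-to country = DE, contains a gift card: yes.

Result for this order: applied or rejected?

Atomic conditions:
  NOT placed via mobile app: yes → false
  email verified: no → false
  order subtotal ≥ 455.02 USD: 619.11 ≥ 455.02 is true
  prior uses of this code = 5: 5 == 5 is true
  ship-to country ∈ {CA, FR}: DE is not in the set → false
  loyalty tier = bronze: gold == bronze is false
  contains a gift card: yes → true
  primary category ∈ {apparel, electronics}: toys is not in the set → false
  account age = 1635 days: 1578 == 1635 is false
  first-time customer: no → false
  order placed on a weekend: no → false
  item count ≥ 16: 19 ≥ 16 is true
  primary category = home: toys == home is false
  order subtotal ≤ 41.48 USD: 619.11 ≤ 41.48 is false
  loyalty tier = none: gold == none is false
Combine:
[1.1.1.1] exactly-one(false, false) = false
[1.1.1] NOT false = true
[1.1.2.2] true → false = false
[1.1.2] true OR false = true
[1.1] true OR true = true
[1.2.1] false AND true AND false = false
[1.2.2] false AND false AND false = false
[1.2] false AND false = false
[1.3.1] true AND false AND false = false
[1.3.2.2.1] false OR false = false
[1.3.2.2] NOT false = true
[1.3.2] false OR true = true
[1.3] false OR true = true
[1] true AND false AND true = false
[root] NOT false = true
Overall: true → applied

Applied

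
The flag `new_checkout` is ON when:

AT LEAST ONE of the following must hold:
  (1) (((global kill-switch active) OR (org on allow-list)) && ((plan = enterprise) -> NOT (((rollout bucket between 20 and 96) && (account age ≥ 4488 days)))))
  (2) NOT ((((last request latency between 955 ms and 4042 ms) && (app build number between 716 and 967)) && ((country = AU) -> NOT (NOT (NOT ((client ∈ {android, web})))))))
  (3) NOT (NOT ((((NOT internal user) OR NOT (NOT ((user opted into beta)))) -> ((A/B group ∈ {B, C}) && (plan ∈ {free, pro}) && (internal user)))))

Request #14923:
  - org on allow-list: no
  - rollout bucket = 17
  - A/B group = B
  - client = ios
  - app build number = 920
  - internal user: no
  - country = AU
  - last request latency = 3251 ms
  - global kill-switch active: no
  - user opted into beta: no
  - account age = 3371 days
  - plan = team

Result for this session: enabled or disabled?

Atomic conditions:
  global kill-switch active: no → false
  org on allow-list: no → false
  plan = enterprise: team == enterprise is false
  rollout bucket between 20 and 96: 17 in [20, 96] is false
  account age ≥ 4488 days: 3371 ≥ 4488 is false
  last request latency between 955 ms and 4042 ms: 3251 in [955, 4042] is true
  app build number between 716 and 967: 920 in [716, 967] is true
  country = AU: AU == AU is true
  client ∈ {android, web}: ios is not in the set → false
  NOT internal user: no → true
  user opted into beta: no → false
  A/B group ∈ {B, C}: B is in the set → true
  plan ∈ {free, pro}: team is not in the set → false
  internal user: no → false
Combine:
[1.1] false OR false = false
[1.2.2.1] false AND false = false
[1.2.2] NOT false = true
[1.2] false → true (antecedent false ⇒ implication holds) = true
[1] false AND true = false
[2.1.1] true AND true = true
[2.1.2.2.1.1] NOT false = true
[2.1.2.2.1] NOT true = false
[2.1.2.2] NOT false = true
[2.1.2] true → true = true
[2.1] true AND true = true
[2] NOT true = false
[3.1.1.1.2.1] NOT false = true
[3.1.1.1.2] NOT true = false
[3.1.1.1] true OR false = true
[3.1.1.2] true AND false AND false = false
[3.1.1] true → false = false
[3.1] NOT false = true
[3] NOT true = false
[root] false OR false OR false = false
Overall: false → disabled

Disabled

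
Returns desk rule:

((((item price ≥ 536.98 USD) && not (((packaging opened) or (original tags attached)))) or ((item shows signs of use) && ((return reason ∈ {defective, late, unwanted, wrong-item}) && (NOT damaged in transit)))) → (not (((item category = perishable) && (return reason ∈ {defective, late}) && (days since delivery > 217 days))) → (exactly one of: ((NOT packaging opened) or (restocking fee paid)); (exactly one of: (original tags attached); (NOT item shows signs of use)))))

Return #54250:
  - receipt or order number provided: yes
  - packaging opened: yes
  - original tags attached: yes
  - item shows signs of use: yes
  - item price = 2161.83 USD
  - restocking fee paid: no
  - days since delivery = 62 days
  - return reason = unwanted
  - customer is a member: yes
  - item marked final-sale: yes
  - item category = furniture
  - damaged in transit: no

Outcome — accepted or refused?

Atomic conditions:
  item price ≥ 536.98 USD: 2161.83 ≥ 536.98 is true
  packaging opened: yes → true
  original tags attached: yes → true
  item shows signs of use: yes → true
  return reason ∈ {defective, late, unwanted, wrong-item}: unwanted is in the set → true
  NOT damaged in transit: no → true
  item category = perishable: furniture == perishable is false
  return reason ∈ {defective, late}: unwanted is not in the set → false
  days since delivery > 217 days: 62 > 217 is false
  NOT packaging opened: yes → false
  restocking fee paid: no → false
  NOT item shows signs of use: yes → false
Combine:
[1.1.2.1] true OR true = true
[1.1.2] NOT true = false
[1.1] true AND false = false
[1.2.2] true AND true = true
[1.2] true AND true = true
[1] false OR true = true
[2.1.1] false AND false AND false = false
[2.1] NOT false = true
[2.2.1] false OR false = false
[2.2.2] exactly-one(true, false) = true
[2.2] exactly-one(false, true) = true
[2] true → true = true
[root] true → true = true
Overall: true → accepted

Accepted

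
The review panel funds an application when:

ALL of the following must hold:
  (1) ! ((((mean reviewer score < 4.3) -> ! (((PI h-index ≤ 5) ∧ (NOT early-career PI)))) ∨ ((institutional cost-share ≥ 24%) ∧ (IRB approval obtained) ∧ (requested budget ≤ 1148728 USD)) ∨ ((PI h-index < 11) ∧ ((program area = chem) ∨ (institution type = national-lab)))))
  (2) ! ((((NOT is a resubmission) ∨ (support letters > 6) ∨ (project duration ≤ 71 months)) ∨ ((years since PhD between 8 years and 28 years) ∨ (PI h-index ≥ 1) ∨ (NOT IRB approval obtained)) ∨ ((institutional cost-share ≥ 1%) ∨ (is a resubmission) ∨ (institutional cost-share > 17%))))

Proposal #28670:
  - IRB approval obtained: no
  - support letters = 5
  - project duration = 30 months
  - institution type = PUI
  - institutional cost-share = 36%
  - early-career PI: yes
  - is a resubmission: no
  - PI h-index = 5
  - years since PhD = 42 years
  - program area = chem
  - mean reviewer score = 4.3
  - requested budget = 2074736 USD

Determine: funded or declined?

Atomic conditions:
  mean reviewer score < 4.3: 4.3 < 4.3 is false
  PI h-index ≤ 5: 5 ≤ 5 is true
  NOT early-career PI: yes → false
  institutional cost-share ≥ 24%: 36 ≥ 24 is true
  IRB approval obtained: no → false
  requested budget ≤ 1148728 USD: 2074736 ≤ 1148728 is false
  PI h-index < 11: 5 < 11 is true
  program area = chem: chem == chem is true
  institution type = national-lab: PUI == national-lab is false
  NOT is a resubmission: no → true
  support letters > 6: 5 > 6 is false
  project duration ≤ 71 months: 30 ≤ 71 is true
  years since PhD between 8 years and 28 years: 42 in [8, 28] is false
  PI h-index ≥ 1: 5 ≥ 1 is true
  NOT IRB approval obtained: no → true
  institutional cost-share ≥ 1%: 36 ≥ 1 is true
  is a resubmission: no → false
  institutional cost-share > 17%: 36 > 17 is true
Combine:
[1.1.1.2.1] true AND false = false
[1.1.1.2] NOT false = true
[1.1.1] false → true (antecedent false ⇒ implication holds) = true
[1.1.2] true AND false AND false = false
[1.1.3.2] true OR false = true
[1.1.3] true AND true = true
[1.1] true OR false OR true = true
[1] NOT true = false
[2.1.1] true OR false OR true = true
[2.1.2] false OR true OR true = true
[2.1.3] true OR false OR true = true
[2.1] true OR true OR true = true
[2] NOT true = false
[root] false AND false = false
Overall: false → declined

Declined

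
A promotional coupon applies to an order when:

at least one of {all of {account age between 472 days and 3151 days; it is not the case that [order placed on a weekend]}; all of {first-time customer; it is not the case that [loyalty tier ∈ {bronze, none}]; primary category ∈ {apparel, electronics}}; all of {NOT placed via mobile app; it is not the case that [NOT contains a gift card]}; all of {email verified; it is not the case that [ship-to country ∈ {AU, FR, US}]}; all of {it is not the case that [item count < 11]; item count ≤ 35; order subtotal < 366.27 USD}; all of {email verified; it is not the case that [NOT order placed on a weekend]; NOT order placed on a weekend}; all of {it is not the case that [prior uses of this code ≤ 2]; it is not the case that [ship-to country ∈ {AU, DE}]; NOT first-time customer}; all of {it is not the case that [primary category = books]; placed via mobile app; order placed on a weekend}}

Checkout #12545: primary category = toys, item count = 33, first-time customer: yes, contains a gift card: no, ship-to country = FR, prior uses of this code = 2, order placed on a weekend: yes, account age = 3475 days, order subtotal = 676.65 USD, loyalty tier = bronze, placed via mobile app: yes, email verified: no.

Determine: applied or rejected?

Atomic conditions:
  account age between 472 days and 3151 days: 3475 in [472, 3151] is false
  order placed on a weekend: yes → true
  first-time customer: yes → true
  loyalty tier ∈ {bronze, none}: bronze is in the set → true
  primary category ∈ {apparel, electronics}: toys is not in the set → false
  NOT placed via mobile app: yes → false
  NOT contains a gift card: no → true
  email verified: no → false
  ship-to country ∈ {AU, FR, US}: FR is in the set → true
  item count < 11: 33 < 11 is false
  item count ≤ 35: 33 ≤ 35 is true
  order subtotal < 366.27 USD: 676.65 < 366.27 is false
  NOT order placed on a weekend: yes → false
  prior uses of this code ≤ 2: 2 ≤ 2 is true
  ship-to country ∈ {AU, DE}: FR is not in the set → false
  NOT first-time customer: yes → false
  primary category = books: toys == books is false
  placed via mobile app: yes → true
Combine:
[1.2] NOT true = false
[1] false AND false = false
[2.2] NOT true = false
[2] true AND false AND false = false
[3.2] NOT true = false
[3] false AND false = false
[4.2] NOT true = false
[4] false AND false = false
[5.1] NOT false = true
[5] true AND true AND false = false
[6.2] NOT false = true
[6] false AND true AND false = false
[7.1] NOT true = false
[7.2] NOT false = true
[7] false AND true AND false = false
[8.1] NOT false = true
[8] true AND true AND true = true
[root] false OR false OR false OR false OR false OR false OR false OR true = true
Overall: true → applied

Applied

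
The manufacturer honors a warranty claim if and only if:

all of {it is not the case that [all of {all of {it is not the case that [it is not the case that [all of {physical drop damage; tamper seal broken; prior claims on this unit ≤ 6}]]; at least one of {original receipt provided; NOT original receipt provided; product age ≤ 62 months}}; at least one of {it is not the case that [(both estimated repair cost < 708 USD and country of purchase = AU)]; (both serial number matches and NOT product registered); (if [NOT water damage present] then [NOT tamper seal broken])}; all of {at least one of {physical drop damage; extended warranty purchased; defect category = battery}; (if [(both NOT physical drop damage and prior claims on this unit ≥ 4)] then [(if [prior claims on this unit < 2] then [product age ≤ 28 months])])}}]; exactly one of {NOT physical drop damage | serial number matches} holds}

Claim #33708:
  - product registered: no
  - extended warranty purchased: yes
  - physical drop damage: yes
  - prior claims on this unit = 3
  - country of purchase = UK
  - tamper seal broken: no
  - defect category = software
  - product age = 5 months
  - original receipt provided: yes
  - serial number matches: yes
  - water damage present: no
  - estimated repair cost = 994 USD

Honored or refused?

Atomic conditions:
  physical drop damage: yes → true
  tamper seal broken: no → false
  prior claims on this unit ≤ 6: 3 ≤ 6 is true
  original receipt provided: yes → true
  NOT original receipt provided: yes → false
  product age ≤ 62 months: 5 ≤ 62 is true
  estimated repair cost < 708 USD: 994 < 708 is false
  country of purchase = AU: UK == AU is false
  serial number matches: yes → true
  NOT product registered: no → true
  NOT water damage present: no → true
  NOT tamper seal broken: no → true
  extended warranty purchased: yes → true
  defect category = battery: software == battery is false
  NOT physical drop damage: yes → false
  prior claims on this unit ≥ 4: 3 ≥ 4 is false
  prior claims on this unit < 2: 3 < 2 is false
  product age ≤ 28 months: 5 ≤ 28 is true
Combine:
[1.1.1.1.1.1] true AND false AND true = false
[1.1.1.1.1] NOT false = true
[1.1.1.1] NOT true = false
[1.1.1.2] true OR false OR true = true
[1.1.1] false AND true = false
[1.1.2.1.1] false AND false = false
[1.1.2.1] NOT false = true
[1.1.2.2] true AND true = true
[1.1.2.3] true → true = true
[1.1.2] true OR true OR true = true
[1.1.3.1] true OR true OR false = true
[1.1.3.2.1] false AND false = false
[1.1.3.2.2] false → true (antecedent false ⇒ implication holds) = true
[1.1.3.2] false → true (antecedent false ⇒ implication holds) = true
[1.1.3] true AND true = true
[1.1] false AND true AND true = false
[1] NOT false = true
[2] exactly-one(false, true) = true
[root] true AND true = true
Overall: true → honored

Honored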